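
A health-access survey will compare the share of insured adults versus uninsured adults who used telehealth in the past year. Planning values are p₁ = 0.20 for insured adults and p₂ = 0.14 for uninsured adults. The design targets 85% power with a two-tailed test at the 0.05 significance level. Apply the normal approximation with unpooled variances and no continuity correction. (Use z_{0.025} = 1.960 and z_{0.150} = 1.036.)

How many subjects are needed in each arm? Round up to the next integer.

n = 700 per group

n = (z_{α/2} + z_β)² · [p₁(1−p₁) + p₂(1−p₂)] / (p₁ − p₂)²
  = (1.960 + 1.036)² · (0.20·0.80 + 0.14·0.86) / (0.06)²
  = (2.996)² · (0.1600 + 0.1204) / 0.0036
  = 8.9760 · 0.2804 / 0.0036
  = 699.13
Round up → n = 700 per group.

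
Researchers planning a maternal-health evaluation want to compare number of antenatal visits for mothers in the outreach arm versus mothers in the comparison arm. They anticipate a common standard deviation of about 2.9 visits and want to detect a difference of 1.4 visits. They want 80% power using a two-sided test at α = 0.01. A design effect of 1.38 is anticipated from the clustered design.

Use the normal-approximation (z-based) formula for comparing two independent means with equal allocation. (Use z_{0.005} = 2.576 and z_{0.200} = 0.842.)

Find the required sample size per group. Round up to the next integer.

n = (z_{α/2} + z_β)² · (σ₁² + σ₂²) / δ²
  = (2.576 + 0.842)² · (2·2.9² = 16.82) / 1.4²
  = 11.6827 · 16.82 / 1.96
  = 100.26
Design effect: 1.38 × 100.26 = 138.35.
Round up → n = 139 per group.

n = 139 per group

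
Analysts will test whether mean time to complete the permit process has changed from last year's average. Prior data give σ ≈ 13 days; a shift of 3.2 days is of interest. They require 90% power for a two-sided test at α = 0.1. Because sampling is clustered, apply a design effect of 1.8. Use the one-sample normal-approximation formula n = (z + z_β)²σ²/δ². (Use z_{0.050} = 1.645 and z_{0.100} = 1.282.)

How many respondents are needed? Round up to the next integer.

n = 255

n = (z_{α/2} + z_β)² · σ² / δ²
  = (1.645 + 1.282)² · 13² / 3.2²
  = 8.5673 · 169 / 10.24
  = 141.39
Design effect: 1.8 × 141.39 = 254.51.
Round up → n = 255.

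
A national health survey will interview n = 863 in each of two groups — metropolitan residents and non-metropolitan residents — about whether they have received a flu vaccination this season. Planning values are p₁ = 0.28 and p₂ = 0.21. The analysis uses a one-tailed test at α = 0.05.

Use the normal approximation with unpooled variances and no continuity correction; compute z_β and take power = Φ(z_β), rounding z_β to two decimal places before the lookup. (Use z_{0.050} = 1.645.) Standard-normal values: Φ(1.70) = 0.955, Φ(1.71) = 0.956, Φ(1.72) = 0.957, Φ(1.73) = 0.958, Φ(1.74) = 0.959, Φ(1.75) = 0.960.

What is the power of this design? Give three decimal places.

z_β = |p₁−p₂|·√(n/[p₁q₁+p₂q₂]) − z_α
    = 0.07 · √(863/0.3675) − 1.645
    = 0.07 · 48.4593 − 1.645
    = 3.3921 − 1.645 = 1.7471 → 1.75
Power = Φ(1.75) = 0.960.

Power ≈ 0.960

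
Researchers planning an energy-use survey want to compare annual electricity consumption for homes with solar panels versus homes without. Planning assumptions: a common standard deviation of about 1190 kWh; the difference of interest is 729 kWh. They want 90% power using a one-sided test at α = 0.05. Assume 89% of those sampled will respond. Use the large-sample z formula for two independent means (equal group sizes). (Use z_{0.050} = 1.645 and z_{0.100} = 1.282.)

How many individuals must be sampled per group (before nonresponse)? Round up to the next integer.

n = 52 per group

n = (z_α + z_β)² · (σ₁² + σ₂²) / δ²
  = (1.645 + 1.282)² · (2·1190² = 2832200) / 729²
  = 8.5673 · 2832200 / 531441
  = 45.66
Adjust for 89% response: 45.66 / 0.89 = 51.30.
Round up → n = 52 per group.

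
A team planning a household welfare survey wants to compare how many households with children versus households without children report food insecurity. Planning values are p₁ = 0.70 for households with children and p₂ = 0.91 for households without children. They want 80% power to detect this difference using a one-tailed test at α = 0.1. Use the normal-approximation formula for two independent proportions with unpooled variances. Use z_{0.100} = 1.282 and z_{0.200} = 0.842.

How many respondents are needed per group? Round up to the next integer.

n = (z_α + z_β)² · [p₁(1−p₁) + p₂(1−p₂)] / (p₁ − p₂)²
  = (1.282 + 0.842)² · (0.70·0.30 + 0.91·0.09) / (-0.21)²
  = (2.124)² · (0.2100 + 0.0819) / 0.0441
  = 4.5114 · 0.2919 / 0.0441
  = 29.86
Round up → n = 30 per group.

n = 30 per group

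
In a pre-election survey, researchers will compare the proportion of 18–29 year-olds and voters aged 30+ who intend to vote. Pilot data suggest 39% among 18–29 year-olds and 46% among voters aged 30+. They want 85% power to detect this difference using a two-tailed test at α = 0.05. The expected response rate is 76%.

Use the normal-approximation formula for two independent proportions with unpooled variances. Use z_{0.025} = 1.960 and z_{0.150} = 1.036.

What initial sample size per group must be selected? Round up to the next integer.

n = (z_{α/2} + z_β)² · [p₁(1−p₁) + p₂(1−p₂)] / (p₁ − p₂)²
  = (1.960 + 1.036)² · (0.39·0.61 + 0.46·0.54) / (-0.07)²
  = (2.996)² · (0.2379 + 0.2484) / 0.0049
  = 8.9760 · 0.4863 / 0.0049
  = 890.82
Adjust for 76% response: 890.82 / 0.76 = 1172.14.
Round up → n = 1173 per group.

n = 1173 per group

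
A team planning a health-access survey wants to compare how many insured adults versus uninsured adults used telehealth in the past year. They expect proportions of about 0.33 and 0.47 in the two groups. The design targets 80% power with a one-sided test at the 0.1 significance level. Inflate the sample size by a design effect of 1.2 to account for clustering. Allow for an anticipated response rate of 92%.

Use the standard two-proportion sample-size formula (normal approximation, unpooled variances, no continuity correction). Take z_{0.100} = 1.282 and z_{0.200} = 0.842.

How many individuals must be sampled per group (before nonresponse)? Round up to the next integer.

n = 142 per group

n = (z_α + z_β)² · [p₁(1−p₁) + p₂(1−p₂)] / (p₁ − p₂)²
  = (1.282 + 0.842)² · (0.33·0.67 + 0.47·0.53) / (-0.14)²
  = (2.124)² · (0.2211 + 0.2491) / 0.0196
  = 4.5114 · 0.4702 / 0.0196
  = 108.23
Design effect: 1.2 × 108.23 = 129.87.
Adjust for 92% response: 129.87 / 0.92 = 141.17.
Round up → n = 142 per group.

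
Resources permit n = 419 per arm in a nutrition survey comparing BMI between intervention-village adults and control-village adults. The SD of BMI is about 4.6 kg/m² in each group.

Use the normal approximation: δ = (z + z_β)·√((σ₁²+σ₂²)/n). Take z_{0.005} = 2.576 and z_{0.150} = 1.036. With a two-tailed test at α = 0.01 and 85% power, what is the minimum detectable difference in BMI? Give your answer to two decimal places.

δ = (z_{α/2} + z_β) · √((σ₁²+σ₂²)/n)
  = (2.576 + 1.036) · √(42.32/419)
  = 3.612 · √0.101
  = 3.612 · 0.3178
  = 1.1479

Minimum detectable difference ≈ 1.15 kg/m²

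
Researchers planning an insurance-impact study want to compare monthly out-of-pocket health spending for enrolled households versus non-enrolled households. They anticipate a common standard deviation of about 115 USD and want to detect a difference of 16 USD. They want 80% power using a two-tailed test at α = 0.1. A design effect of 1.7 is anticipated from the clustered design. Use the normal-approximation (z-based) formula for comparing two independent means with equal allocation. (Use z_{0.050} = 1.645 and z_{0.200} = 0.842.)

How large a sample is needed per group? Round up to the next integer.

n = (z_{α/2} + z_β)² · (σ₁² + σ₂²) / δ²
  = (1.645 + 0.842)² · (2·115² = 26450) / 16²
  = 6.1852 · 26450 / 256
  = 639.05
Design effect: 1.7 × 639.05 = 1086.39.
Round up → n = 1087 per group.

n = 1087 per group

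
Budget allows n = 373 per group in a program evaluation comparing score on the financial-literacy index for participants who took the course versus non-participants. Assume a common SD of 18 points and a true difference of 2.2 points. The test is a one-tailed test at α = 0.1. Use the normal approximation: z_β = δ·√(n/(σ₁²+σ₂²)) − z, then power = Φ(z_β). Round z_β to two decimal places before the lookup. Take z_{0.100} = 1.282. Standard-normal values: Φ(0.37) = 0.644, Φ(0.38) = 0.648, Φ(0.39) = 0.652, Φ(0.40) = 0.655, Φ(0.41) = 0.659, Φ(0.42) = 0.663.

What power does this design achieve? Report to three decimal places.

z_β = δ·√(n/(σ₁²+σ₂²)) − z_α
    = 2.2 · √(373/648) − 1.282
    = 2.2 · 0.75869 − 1.282
    = 1.6691 − 1.282 = 0.3871 → 0.39
Power = Φ(0.39) = 0.652.

Power ≈ 0.652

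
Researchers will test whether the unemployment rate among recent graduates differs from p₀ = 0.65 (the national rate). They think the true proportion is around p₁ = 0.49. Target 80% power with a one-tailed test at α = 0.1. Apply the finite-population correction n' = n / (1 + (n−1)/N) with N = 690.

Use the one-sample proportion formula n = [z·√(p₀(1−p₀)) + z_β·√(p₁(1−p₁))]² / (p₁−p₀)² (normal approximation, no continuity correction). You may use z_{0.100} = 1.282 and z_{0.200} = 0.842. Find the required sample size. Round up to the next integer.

n = 40

n = [z_α·√(p₀q₀) + z_β·√(p₁q₁)]² / (p₁ − p₀)²
  = [1.282·√(0.65·0.35) + 0.842·√(0.49·0.51)]² / (-0.16)²
  = [1.282·0.4770 + 0.842·0.4999]² / 0.0256
  = [1.0324]² / 0.0256
  = 41.63
Finite-population correction (N = 690): 41.63 / (1 + (41.63 − 1)/690) = 39.32.
Round up → n = 40.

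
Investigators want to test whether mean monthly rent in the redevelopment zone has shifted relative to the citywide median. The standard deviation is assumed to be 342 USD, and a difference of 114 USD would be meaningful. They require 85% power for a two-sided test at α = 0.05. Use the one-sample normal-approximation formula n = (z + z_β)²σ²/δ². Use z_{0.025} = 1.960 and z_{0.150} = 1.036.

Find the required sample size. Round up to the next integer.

n = 81

n = (z_{α/2} + z_β)² · σ² / δ²
  = (1.960 + 1.036)² · 342² / 114²
  = 8.9760 · 116964 / 12996
  = 80.78
Round up → n = 81.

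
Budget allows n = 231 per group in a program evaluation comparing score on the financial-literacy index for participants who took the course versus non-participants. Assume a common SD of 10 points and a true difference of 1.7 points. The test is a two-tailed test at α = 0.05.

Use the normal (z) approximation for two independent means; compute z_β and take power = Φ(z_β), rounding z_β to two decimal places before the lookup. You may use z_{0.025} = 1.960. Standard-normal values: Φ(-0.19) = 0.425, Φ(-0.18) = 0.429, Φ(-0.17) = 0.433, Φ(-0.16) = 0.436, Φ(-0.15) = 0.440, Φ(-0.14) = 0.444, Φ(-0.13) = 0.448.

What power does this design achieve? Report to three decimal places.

z_β = δ·√(n/(σ₁²+σ₂²)) − z_{α/2}
    = 1.7 · √(231/200) − 1.960
    = 1.7 · 1.07471 − 1.960
    = 1.8270 − 1.960 = -0.1330 → -0.13
Power = Φ(-0.13) = 0.448.

Power ≈ 0.448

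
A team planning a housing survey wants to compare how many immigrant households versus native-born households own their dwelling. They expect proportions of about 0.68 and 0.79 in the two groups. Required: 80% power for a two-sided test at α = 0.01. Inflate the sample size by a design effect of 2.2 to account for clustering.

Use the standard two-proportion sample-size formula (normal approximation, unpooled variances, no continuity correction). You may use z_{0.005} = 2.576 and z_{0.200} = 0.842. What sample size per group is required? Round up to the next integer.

n = 815 per group

n = (z_{α/2} + z_β)² · [p₁(1−p₁) + p₂(1−p₂)] / (p₁ − p₂)²
  = (2.576 + 0.842)² · (0.68·0.32 + 0.79·0.21) / (-0.11)²
  = (3.418)² · (0.2176 + 0.1659) / 0.0121
  = 11.6827 · 0.3835 / 0.0121
  = 370.27
Design effect: 2.2 × 370.27 = 814.60.
Round up → n = 815 per group.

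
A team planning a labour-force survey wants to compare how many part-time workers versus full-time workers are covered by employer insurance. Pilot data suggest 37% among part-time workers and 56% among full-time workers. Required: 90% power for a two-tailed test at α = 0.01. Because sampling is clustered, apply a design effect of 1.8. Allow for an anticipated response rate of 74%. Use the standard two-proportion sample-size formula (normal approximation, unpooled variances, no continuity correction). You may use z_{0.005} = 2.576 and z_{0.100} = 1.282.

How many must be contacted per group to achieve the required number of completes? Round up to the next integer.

n = (z_{α/2} + z_β)² · [p₁(1−p₁) + p₂(1−p₂)] / (p₁ − p₂)²
  = (2.576 + 1.282)² · (0.37·0.63 + 0.56·0.44) / (-0.19)²
  = (3.858)² · (0.2331 + 0.2464) / 0.0361
  = 14.8842 · 0.4795 / 0.0361
  = 197.70
Design effect: 1.8 × 197.70 = 355.86.
Adjust for 74% response: 355.86 / 0.74 = 480.89.
Round up → n = 481 per group.

n = 481 per group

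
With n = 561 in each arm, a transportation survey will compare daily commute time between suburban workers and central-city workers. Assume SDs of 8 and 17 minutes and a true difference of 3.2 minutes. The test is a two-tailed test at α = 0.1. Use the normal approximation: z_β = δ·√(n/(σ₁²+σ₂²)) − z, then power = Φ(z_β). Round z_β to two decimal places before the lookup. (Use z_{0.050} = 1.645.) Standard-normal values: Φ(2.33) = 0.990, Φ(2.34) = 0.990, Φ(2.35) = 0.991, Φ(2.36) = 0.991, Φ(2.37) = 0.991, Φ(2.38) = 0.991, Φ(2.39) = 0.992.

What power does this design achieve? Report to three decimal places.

z_β = δ·√(n/(σ₁²+σ₂²)) − z_{α/2}
    = 3.2 · √(561/353) − 1.645
    = 3.2 · 1.26065 − 1.645
    = 4.0341 − 1.645 = 2.3891 → 2.39
Power = Φ(2.39) = 0.992.

Power ≈ 0.992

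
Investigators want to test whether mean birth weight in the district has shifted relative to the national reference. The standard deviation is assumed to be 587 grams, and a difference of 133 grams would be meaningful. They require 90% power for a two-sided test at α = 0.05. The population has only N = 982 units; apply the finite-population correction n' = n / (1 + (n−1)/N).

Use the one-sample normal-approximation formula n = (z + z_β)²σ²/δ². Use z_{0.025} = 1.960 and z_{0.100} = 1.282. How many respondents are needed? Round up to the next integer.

n = 170

n = (z_{α/2} + z_β)² · σ² / δ²
  = (1.960 + 1.282)² · 587² / 133²
  = 10.5106 · 344569 / 17689
  = 204.74
Finite-population correction (N = 982): 204.74 / (1 + (204.74 − 1)/982) = 169.56.
Round up → n = 170.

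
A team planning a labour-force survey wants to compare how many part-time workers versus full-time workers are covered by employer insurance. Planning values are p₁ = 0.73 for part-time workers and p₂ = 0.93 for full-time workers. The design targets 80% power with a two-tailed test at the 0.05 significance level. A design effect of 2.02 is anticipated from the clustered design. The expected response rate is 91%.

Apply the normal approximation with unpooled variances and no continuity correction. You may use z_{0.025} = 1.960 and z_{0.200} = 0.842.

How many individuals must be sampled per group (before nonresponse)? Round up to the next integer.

n = 115 per group

n = (z_{α/2} + z_β)² · [p₁(1−p₁) + p₂(1−p₂)] / (p₁ − p₂)²
  = (1.960 + 0.842)² · (0.73·0.27 + 0.93·0.07) / (-0.20)²
  = (2.802)² · (0.1971 + 0.0651) / 0.0400
  = 7.8512 · 0.2622 / 0.0400
  = 51.46
Design effect: 2.02 × 51.46 = 103.96.
Adjust for 91% response: 103.96 / 0.91 = 114.24.
Round up → n = 115 per group.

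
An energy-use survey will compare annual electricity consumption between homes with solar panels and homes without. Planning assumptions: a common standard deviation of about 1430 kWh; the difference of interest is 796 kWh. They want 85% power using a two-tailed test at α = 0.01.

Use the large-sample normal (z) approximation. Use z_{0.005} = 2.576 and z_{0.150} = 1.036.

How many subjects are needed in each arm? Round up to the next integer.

n = 85 per group

n = (z_{α/2} + z_β)² · (σ₁² + σ₂²) / δ²
  = (2.576 + 1.036)² · (2·1430² = 4089800) / 796²
  = 13.0465 · 4089800 / 633616
  = 84.21
Round up → n = 85 per group.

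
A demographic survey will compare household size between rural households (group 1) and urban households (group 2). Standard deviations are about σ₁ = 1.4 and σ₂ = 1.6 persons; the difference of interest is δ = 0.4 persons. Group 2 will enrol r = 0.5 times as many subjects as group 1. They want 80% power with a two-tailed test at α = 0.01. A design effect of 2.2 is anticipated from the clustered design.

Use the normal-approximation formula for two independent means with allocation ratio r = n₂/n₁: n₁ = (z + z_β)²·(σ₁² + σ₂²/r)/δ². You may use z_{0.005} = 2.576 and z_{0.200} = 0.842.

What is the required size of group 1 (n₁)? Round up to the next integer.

n₁ = (z_{α/2} + z_β)² · (σ₁² + σ₂²/r) / δ²
   = (2.576 + 0.842)² · (1.4² + 1.6²/0.5) / 0.4²
   = 11.6827 · (1.96 + 5.12) / 0.16
   = 11.6827 · 7.08 / 0.16
   = 516.96
Design effect: 2.2 × 516.96 = 1137.31.
Round up → n₁ = 1138; n₂ = r·n₁ = 0.5 × 1138 = 569.

n₁ = 1138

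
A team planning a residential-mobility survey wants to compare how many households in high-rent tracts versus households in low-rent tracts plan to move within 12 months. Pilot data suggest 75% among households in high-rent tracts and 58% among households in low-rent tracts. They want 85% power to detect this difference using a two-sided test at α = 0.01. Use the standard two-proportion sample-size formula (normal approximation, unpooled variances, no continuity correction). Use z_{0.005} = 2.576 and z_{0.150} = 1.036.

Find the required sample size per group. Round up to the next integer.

n = (z_{α/2} + z_β)² · [p₁(1−p₁) + p₂(1−p₂)] / (p₁ − p₂)²
  = (2.576 + 1.036)² · (0.75·0.25 + 0.58·0.42) / (0.17)²
  = (3.612)² · (0.1875 + 0.2436) / 0.0289
  = 13.0465 · 0.4311 / 0.0289
  = 194.61
Round up → n = 195 per group.

n = 195 per group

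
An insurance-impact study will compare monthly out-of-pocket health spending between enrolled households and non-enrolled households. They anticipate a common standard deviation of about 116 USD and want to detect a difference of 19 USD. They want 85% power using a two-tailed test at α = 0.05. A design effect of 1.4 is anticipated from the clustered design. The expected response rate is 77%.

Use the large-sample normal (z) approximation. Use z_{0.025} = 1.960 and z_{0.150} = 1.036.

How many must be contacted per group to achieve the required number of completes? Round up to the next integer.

n = 1217 per group

n = (z_{α/2} + z_β)² · (σ₁² + σ₂²) / δ²
  = (1.960 + 1.036)² · (2·116² = 26912) / 19²
  = 8.9760 · 26912 / 361
  = 669.15
Design effect: 1.4 × 669.15 = 936.81.
Adjust for 77% response: 936.81 / 0.77 = 1216.63.
Round up → n = 1217 per group.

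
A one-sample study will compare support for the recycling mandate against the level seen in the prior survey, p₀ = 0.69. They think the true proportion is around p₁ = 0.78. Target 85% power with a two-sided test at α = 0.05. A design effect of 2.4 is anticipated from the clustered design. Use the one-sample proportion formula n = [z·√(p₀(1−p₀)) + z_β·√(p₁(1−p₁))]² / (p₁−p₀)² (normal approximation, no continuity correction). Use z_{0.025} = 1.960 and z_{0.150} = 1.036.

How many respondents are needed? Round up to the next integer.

n = 529

n = [z_{α/2}·√(p₀q₀) + z_β·√(p₁q₁)]² / (p₁ − p₀)²
  = [1.960·√(0.69·0.31) + 1.036·√(0.78·0.22)]² / (0.09)²
  = [1.960·0.4625 + 1.036·0.4142]² / 0.0081
  = [1.3356]² / 0.0081
  = 220.24
Design effect: 2.4 × 220.24 = 528.58.
Round up → n = 529.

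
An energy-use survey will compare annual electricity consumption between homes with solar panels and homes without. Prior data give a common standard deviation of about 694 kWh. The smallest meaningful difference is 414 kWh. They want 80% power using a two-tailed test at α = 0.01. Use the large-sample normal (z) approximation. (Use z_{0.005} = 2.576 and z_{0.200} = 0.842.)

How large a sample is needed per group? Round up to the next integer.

n = 66 per group

n = (z_{α/2} + z_β)² · (σ₁² + σ₂²) / δ²
  = (2.576 + 0.842)² · (2·694² = 963272) / 414²
  = 11.6827 · 963272 / 171396
  = 65.66
Round up → n = 66 per group.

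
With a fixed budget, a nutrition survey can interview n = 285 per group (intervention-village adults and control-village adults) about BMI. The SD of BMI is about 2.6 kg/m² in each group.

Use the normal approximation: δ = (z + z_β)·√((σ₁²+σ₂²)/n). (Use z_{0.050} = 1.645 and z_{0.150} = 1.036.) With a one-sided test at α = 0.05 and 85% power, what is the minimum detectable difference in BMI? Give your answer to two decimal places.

Minimum detectable difference ≈ 0.58 kg/m²

δ = (z_α + z_β) · √((σ₁²+σ₂²)/n)
  = (1.645 + 1.036) · √(13.52/285)
  = 2.681 · √0.04744
  = 2.681 · 0.2178
  = 0.5839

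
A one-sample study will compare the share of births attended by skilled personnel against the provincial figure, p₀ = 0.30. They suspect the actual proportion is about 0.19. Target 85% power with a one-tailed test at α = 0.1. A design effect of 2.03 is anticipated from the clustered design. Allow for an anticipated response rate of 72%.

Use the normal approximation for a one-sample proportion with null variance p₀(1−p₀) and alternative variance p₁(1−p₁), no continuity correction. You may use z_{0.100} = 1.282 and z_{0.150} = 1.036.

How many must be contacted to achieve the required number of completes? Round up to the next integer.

n = 231

n = [z_α·√(p₀q₀) + z_β·√(p₁q₁)]² / (p₁ − p₀)²
  = [1.282·√(0.30·0.70) + 1.036·√(0.19·0.81)]² / (-0.11)²
  = [1.282·0.4583 + 1.036·0.3923]² / 0.0121
  = [0.9939]² / 0.0121
  = 81.64
Design effect: 2.03 × 81.64 = 165.73.
Adjust for 72% response: 165.73 / 0.72 = 230.18.
Round up → n = 231.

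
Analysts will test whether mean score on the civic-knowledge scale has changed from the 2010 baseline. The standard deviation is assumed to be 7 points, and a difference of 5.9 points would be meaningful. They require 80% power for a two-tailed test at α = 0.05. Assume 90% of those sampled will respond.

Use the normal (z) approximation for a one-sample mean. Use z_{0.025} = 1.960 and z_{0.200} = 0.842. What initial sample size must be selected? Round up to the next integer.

n = 13

n = (z_{α/2} + z_β)² · σ² / δ²
  = (1.960 + 0.842)² · 7² / 5.9²
  = 7.8512 · 49 / 34.81
  = 11.05
Adjust for 90% response: 11.05 / 0.90 = 12.28.
Round up → n = 13.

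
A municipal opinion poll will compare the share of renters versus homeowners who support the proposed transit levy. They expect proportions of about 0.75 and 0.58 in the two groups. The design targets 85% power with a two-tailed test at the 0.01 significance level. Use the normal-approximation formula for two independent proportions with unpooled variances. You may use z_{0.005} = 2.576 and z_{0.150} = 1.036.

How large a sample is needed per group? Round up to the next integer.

n = (z_{α/2} + z_β)² · [p₁(1−p₁) + p₂(1−p₂)] / (p₁ − p₂)²
  = (2.576 + 1.036)² · (0.75·0.25 + 0.58·0.42) / (0.17)²
  = (3.612)² · (0.1875 + 0.2436) / 0.0289
  = 13.0465 · 0.4311 / 0.0289
  = 194.61
Round up → n = 195 per group.

n = 195 per group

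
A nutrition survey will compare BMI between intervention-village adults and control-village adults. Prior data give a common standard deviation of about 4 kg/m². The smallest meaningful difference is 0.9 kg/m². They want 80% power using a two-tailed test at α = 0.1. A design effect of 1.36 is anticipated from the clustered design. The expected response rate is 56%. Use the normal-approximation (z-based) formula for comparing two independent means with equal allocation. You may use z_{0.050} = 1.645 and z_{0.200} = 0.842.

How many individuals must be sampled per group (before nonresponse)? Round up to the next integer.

n = 594 per group

n = (z_{α/2} + z_β)² · (σ₁² + σ₂²) / δ²
  = (1.645 + 0.842)² · (2·4² = 32) / 0.9²
  = 6.1852 · 32 / 0.81
  = 244.35
Design effect: 1.36 × 244.35 = 332.32.
Adjust for 56% response: 332.32 / 0.56 = 593.43.
Round up → n = 594 per group.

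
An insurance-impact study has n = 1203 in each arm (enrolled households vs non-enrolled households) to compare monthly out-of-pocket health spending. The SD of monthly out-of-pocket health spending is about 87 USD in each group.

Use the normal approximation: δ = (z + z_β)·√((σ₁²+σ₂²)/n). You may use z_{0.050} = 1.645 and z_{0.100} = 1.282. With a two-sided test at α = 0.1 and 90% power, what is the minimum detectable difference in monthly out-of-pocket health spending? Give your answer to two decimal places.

δ = (z_{α/2} + z_β) · √((σ₁²+σ₂²)/n)
  = (1.645 + 1.282) · √(15138/1203)
  = 2.927 · √12.5835
  = 2.927 · 3.5473
  = 10.3830

Minimum detectable difference ≈ 10.38 USD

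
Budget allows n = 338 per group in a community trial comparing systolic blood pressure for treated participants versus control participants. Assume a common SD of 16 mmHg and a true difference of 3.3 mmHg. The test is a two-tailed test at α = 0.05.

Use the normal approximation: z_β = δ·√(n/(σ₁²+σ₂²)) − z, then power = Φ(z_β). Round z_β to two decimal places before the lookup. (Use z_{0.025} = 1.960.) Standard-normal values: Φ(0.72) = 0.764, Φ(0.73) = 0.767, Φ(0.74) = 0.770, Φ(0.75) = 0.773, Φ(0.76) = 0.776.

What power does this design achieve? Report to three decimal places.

z_β = δ·√(n/(σ₁²+σ₂²)) − z_{α/2}
    = 3.3 · √(338/512) − 1.960
    = 3.3 · 0.81250 − 1.960
    = 2.6812 − 1.960 = 0.7212 → 0.72
Power = Φ(0.72) = 0.764.

Power ≈ 0.764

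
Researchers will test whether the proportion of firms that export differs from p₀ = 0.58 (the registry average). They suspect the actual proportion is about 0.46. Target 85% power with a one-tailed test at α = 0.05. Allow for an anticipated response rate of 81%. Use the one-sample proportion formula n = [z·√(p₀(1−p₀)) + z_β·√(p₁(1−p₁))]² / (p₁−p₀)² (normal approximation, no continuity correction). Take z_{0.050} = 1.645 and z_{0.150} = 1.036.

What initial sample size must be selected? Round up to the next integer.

n = [z_α·√(p₀q₀) + z_β·√(p₁q₁)]² / (p₁ − p₀)²
  = [1.645·√(0.58·0.42) + 1.036·√(0.46·0.54)]² / (-0.12)²
  = [1.645·0.4936 + 1.036·0.4984]² / 0.0144
  = [1.3282]² / 0.0144
  = 122.52
Adjust for 81% response: 122.52 / 0.81 = 151.25.
Round up → n = 152.

n = 152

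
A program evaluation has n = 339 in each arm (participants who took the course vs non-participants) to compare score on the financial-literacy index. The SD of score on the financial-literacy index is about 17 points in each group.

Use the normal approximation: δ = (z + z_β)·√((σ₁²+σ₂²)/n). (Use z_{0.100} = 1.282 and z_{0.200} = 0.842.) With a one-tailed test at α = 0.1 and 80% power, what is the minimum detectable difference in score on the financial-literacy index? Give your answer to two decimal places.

Minimum detectable difference ≈ 2.77 points

δ = (z_α + z_β) · √((σ₁²+σ₂²)/n)
  = (1.282 + 0.842) · √(578/339)
  = 2.124 · √1.705
  = 2.124 · 1.3058
  = 2.7734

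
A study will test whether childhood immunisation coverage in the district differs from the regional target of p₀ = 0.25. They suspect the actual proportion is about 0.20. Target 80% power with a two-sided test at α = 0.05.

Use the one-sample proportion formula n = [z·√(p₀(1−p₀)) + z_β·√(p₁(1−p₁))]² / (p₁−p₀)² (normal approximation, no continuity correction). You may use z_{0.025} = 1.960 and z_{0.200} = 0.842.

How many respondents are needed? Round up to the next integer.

n = [z_{α/2}·√(p₀q₀) + z_β·√(p₁q₁)]² / (p₁ − p₀)²
  = [1.960·√(0.25·0.75) + 0.842·√(0.20·0.80)]² / (-0.05)²
  = [1.960·0.4330 + 0.842·0.4000]² / 0.0025
  = [1.1855]² / 0.0025
  = 562.17
Round up → n = 563.

n = 563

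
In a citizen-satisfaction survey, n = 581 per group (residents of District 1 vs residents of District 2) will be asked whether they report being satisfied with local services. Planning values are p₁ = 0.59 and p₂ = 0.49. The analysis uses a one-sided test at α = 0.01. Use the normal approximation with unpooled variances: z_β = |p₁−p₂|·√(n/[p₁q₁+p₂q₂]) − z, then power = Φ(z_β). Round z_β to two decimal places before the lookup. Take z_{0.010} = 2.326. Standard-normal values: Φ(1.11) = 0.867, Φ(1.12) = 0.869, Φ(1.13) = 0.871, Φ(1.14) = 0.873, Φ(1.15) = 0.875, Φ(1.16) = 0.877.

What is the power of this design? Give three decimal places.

Power ≈ 0.867

z_β = |p₁−p₂|·√(n/[p₁q₁+p₂q₂]) − z_α
    = 0.10 · √(581/0.4918) − 2.326
    = 0.10 · 34.3711 − 2.326
    = 3.4371 − 2.326 = 1.1111 → 1.11
Power = Φ(1.11) = 0.867.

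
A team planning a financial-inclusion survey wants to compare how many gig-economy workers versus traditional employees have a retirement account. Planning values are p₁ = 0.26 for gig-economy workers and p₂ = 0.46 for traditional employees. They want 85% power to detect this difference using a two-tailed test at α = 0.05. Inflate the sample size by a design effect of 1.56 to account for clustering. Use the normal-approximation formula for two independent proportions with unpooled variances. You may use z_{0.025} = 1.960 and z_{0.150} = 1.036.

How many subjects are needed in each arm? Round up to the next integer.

n = (z_{α/2} + z_β)² · [p₁(1−p₁) + p₂(1−p₂)] / (p₁ − p₂)²
  = (1.960 + 1.036)² · (0.26·0.74 + 0.46·0.54) / (-0.20)²
  = (2.996)² · (0.1924 + 0.2484) / 0.0400
  = 8.9760 · 0.4408 / 0.0400
  = 98.92
Design effect: 1.56 × 98.92 = 154.31.
Round up → n = 155 per group.

n = 155 per group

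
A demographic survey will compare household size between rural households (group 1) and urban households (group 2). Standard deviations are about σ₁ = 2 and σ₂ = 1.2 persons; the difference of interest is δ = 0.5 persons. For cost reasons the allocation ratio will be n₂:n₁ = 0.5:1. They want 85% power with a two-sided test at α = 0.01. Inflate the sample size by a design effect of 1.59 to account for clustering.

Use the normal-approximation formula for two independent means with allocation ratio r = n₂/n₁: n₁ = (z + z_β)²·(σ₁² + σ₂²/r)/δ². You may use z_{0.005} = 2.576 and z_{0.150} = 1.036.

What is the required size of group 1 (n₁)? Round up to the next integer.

n₁ = 571

n₁ = (z_{α/2} + z_β)² · (σ₁² + σ₂²/r) / δ²
   = (2.576 + 1.036)² · (2² + 1.2²/0.5) / 0.5²
   = 13.0465 · (4 + 2.88) / 0.25
   = 13.0465 · 6.88 / 0.25
   = 359.04
Design effect: 1.59 × 359.04 = 570.88.
Round up → n₁ = 571; n₂ = r·n₁ = 0.5 × 571 = 286.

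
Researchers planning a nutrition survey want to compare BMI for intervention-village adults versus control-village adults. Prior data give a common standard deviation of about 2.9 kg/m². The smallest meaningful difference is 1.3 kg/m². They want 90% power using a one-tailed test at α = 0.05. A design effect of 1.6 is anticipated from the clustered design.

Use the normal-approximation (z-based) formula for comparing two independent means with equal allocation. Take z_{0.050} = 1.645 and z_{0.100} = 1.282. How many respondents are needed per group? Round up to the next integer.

n = 137 per group

n = (z_α + z_β)² · (σ₁² + σ₂²) / δ²
  = (1.645 + 1.282)² · (2·2.9² = 16.82) / 1.3²
  = 8.5673 · 16.82 / 1.69
  = 85.27
Design effect: 1.6 × 85.27 = 136.43.
Round up → n = 137 per group.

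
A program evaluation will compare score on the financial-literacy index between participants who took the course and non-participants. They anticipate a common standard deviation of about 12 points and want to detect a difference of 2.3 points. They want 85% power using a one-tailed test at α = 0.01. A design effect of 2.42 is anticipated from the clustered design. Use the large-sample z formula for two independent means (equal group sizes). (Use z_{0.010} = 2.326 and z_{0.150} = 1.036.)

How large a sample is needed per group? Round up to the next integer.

n = 1490 per group

n = (z_α + z_β)² · (σ₁² + σ₂²) / δ²
  = (2.326 + 1.036)² · (2·12² = 288) / 2.3²
  = 11.3030 · 288 / 5.29
  = 615.36
Design effect: 2.42 × 615.36 = 1489.18.
Round up → n = 1490 per group.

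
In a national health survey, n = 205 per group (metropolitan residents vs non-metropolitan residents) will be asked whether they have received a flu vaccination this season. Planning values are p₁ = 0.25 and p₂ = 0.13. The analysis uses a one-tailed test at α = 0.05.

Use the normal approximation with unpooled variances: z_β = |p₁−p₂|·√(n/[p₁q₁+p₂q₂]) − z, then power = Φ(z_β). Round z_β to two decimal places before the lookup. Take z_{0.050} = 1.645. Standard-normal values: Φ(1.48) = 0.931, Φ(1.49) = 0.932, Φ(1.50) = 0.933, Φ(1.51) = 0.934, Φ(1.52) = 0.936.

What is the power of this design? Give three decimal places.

z_β = |p₁−p₂|·√(n/[p₁q₁+p₂q₂]) − z_α
    = 0.12 · √(205/0.3006) − 1.645
    = 0.12 · 26.1145 − 1.645
    = 3.1337 − 1.645 = 1.4887 → 1.49
Power = Φ(1.49) = 0.932.

Power ≈ 0.932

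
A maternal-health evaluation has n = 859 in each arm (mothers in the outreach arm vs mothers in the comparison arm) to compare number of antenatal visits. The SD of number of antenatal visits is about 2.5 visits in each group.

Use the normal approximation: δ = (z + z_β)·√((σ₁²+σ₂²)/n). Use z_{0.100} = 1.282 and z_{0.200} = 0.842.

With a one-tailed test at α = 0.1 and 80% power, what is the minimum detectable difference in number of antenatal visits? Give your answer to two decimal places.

δ = (z_α + z_β) · √((σ₁²+σ₂²)/n)
  = (1.282 + 0.842) · √(12.5/859)
  = 2.124 · √0.01455
  = 2.124 · 0.1206
  = 0.2562

Minimum detectable difference ≈ 0.26 visits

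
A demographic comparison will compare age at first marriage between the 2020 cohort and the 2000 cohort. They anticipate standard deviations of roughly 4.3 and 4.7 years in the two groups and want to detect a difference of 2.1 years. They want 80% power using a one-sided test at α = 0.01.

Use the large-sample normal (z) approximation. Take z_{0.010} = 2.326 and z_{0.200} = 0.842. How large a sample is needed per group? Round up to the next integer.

n = 93 per group

n = (z_α + z_β)² · (σ₁² + σ₂²) / δ²
  = (2.326 + 0.842)² · (4.3² + 4.7² = 40.58) / 2.1²
  = 10.0362 · 40.58 / 4.41
  = 92.35
Round up → n = 93 per group.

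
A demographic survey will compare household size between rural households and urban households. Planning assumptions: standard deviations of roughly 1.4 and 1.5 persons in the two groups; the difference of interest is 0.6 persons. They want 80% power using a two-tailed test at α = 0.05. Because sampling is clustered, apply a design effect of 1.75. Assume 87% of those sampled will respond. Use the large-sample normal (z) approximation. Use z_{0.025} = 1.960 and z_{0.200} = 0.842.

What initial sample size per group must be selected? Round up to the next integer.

n = 185 per group

n = (z_{α/2} + z_β)² · (σ₁² + σ₂²) / δ²
  = (1.960 + 0.842)² · (1.4² + 1.5² = 4.21) / 0.6²
  = 7.8512 · 4.21 / 0.36
  = 91.82
Design effect: 1.75 × 91.82 = 160.68.
Adjust for 87% response: 160.68 / 0.87 = 184.69.
Round up → n = 185 per group.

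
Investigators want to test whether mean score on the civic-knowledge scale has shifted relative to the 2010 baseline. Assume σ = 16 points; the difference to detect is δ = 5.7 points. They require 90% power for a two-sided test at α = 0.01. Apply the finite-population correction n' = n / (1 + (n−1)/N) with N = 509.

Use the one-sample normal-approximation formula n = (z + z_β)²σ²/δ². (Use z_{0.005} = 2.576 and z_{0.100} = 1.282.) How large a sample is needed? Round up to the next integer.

n = (z_{α/2} + z_β)² · σ² / δ²
  = (2.576 + 1.282)² · 16² / 5.7²
  = 14.8842 · 256 / 32.49
  = 117.28
Finite-population correction (N = 509): 117.28 / (1 + (117.28 − 1)/509) = 95.47.
Round up → n = 96.

n = 96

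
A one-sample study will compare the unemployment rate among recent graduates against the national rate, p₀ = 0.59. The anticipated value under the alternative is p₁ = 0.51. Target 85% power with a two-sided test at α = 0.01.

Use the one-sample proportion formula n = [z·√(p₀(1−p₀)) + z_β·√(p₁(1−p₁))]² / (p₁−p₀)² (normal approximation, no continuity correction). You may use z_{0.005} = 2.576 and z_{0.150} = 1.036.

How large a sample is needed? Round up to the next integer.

n = 498

n = [z_{α/2}·√(p₀q₀) + z_β·√(p₁q₁)]² / (p₁ − p₀)²
  = [2.576·√(0.59·0.41) + 1.036·√(0.51·0.49)]² / (-0.08)²
  = [2.576·0.4918 + 1.036·0.4999]² / 0.0064
  = [1.7849]² / 0.0064
  = 497.77
Round up → n = 498.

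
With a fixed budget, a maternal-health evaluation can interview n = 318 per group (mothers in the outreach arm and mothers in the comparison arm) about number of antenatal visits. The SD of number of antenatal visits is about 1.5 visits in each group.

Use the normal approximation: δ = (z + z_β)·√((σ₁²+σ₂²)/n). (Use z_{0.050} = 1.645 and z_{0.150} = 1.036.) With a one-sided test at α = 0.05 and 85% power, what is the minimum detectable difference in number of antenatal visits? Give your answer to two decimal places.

δ = (z_α + z_β) · √((σ₁²+σ₂²)/n)
  = (1.645 + 1.036) · √(4.5/318)
  = 2.681 · √0.01415
  = 2.681 · 0.1190
  = 0.3189

Minimum detectable difference ≈ 0.32 visits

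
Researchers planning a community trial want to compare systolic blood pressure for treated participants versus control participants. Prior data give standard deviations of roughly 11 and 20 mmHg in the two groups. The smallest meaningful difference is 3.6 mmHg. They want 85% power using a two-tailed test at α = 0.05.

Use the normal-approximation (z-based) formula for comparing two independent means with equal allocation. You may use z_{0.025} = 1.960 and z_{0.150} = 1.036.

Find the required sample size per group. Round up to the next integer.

n = 361 per group

n = (z_{α/2} + z_β)² · (σ₁² + σ₂²) / δ²
  = (1.960 + 1.036)² · (11² + 20² = 521) / 3.6²
  = 8.9760 · 521 / 12.96
  = 360.84
Round up → n = 361 per group.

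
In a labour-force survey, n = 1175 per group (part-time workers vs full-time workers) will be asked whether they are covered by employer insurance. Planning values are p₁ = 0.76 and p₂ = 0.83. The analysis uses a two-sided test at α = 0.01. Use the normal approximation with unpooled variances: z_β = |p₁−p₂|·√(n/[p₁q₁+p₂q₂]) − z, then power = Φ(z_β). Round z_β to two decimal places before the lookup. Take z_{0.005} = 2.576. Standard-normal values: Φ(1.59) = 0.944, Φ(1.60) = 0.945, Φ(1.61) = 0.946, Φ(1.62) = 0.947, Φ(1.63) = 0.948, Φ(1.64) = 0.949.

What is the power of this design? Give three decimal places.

Power ≈ 0.949

z_β = |p₁−p₂|·√(n/[p₁q₁+p₂q₂]) − z_{α/2}
    = 0.07 · √(1175/0.3235) − 2.576
    = 0.07 · 60.2673 − 2.576
    = 4.2187 − 2.576 = 1.6427 → 1.64
Power = Φ(1.64) = 0.949.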